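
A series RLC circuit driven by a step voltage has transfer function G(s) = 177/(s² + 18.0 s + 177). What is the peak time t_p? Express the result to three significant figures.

t_p ≈ 0.321 s

Matching coefficients with s² + 2ζω_n s + ω_n² gives ω_n² = 177 ⇒ ω_n = 13.3 rad/s, and ζ = 18.0/(2ω_n) = 0.676.
ω_d = ω_n√(1−ζ²) = 9.80 rad/s. Then t_p = π/ω_d = 0.321 s.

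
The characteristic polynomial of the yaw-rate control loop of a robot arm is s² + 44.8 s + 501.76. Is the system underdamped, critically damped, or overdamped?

critically damped

a² − 4b = 44.8² − 4·501.76 = 0 (repeated real root); the system is critically damped.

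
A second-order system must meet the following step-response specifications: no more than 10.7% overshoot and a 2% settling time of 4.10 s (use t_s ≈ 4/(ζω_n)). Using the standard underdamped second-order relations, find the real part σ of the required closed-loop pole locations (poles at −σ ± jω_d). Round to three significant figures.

The settling-time spec alone fixes σ = ζω_n = 4/t_s = 4/4.10 = 0.976.
(Overshoot then fixes ζ = 0.580 and hence ω_d = σ·√(1−ζ²)/ζ = 1.37 rad/s.)

σ ≈ 0.976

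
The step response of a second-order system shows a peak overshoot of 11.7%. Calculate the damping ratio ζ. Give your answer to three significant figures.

ζ ≈ 0.564

ζ = −ln(OS)/√(π² + (ln OS)²). With OS = 0.117, ln OS = −2.146 and ζ = 2.146/3.804 = 0.564.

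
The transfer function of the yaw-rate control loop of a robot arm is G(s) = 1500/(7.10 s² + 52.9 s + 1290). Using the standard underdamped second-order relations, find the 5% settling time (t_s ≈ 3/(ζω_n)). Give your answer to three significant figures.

Dividing through by 7.10: denominator becomes s² + 7.451 s + 181.7.
So ω_n = √181.7 = 13.5 rad/s and ζ = 7.451/(2·13.5) = 0.276.
t_s ≈ 3/(ζω_n) = 0.805 s.

t_s ≈ 0.805 s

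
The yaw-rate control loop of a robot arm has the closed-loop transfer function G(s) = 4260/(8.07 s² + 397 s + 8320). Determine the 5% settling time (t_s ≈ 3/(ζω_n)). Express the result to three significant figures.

t_s ≈ 0.122 s

Dividing through by 8.07: denominator becomes s² + 49.19 s + 1031.
So ω_n = √1031 = 32.1 rad/s and ζ = 49.19/(2·32.1) = 0.766.
t_s ≈ 3/(ζω_n) = 0.122 s.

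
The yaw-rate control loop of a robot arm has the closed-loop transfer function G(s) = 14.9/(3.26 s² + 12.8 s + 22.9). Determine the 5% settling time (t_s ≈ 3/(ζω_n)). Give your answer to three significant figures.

t_s ≈ 1.53 s

Dividing through by 3.26: denominator becomes s² + 3.926 s + 7.025.
So ω_n = √7.025 = 2.65 rad/s and ζ = 3.926/(2·2.65) = 0.741.
t_s ≈ 3/(ζω_n) = 1.53 s.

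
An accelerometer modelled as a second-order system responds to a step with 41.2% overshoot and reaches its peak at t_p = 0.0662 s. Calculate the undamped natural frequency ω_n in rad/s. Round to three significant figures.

ω_n ≈ 49.3 rad/s

From the overshoot, ζ = −ln(OS)/√(π²+ln²(OS)) = 0.272.
From t_p = π/ω_d, ω_d = π/0.0662 = 47.5 rad/s, so ω_n = ω_d/√(1−ζ²) = 49.3 rad/s.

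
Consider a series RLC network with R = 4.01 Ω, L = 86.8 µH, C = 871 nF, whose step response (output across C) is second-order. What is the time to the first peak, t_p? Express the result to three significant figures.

For a series RLC circuit (capacitor voltage as output), ω_n = 1/√(LC) = 1/√(86.8 µH · 871 nF) = 115000 rad/s.
ζ = (R/2)·√(C/L) = (4.01/2)·√(871 nF/86.8 µH) = 0.201.
The damped frequency ω_d = ω_n√(1−ζ²) = 113000 rad/s. t_p = π/ω_d = 0.0000279 s.

t_p ≈ 0.0000279 s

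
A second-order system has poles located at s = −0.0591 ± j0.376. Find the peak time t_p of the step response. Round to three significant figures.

t_p ≈ 8.36 s

t_p = π/ω_d with ω_d = 0.376 (the imaginary part), so t_p = 8.36 s.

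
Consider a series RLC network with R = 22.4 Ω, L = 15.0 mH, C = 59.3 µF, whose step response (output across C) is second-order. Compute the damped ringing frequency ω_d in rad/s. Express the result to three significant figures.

For a series RLC circuit (capacitor voltage as output), ω_n = 1/√(LC) = 1/√(15.0 mH · 59.3 µF) = 1060 rad/s.
ζ = (R/2)·√(C/L) = (22.4/2)·√(59.3 µF/15.0 mH) = 0.704.
The damped frequency ω_d = ω_n√(1−ζ²) = 753 rad/s.

ω_d ≈ 753 rad/s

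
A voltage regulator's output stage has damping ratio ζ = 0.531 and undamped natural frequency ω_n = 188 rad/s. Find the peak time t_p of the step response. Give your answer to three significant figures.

The damped frequency is ω_d = ω_n√(1−ζ²) = 188·√(1−0.282) = 159 rad/s.
Peak time t_p = π/ω_d = π/159 = 0.0197 s.

t_p ≈ 0.0197 s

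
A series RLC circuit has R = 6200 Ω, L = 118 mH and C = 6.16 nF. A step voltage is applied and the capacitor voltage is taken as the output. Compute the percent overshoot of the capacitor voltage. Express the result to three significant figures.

%OS ≈ 4.28%

For a series RLC circuit (capacitor voltage as output), ω_n = 1/√(LC) = 1/√(118 mH · 6.16 nF) = 37100 rad/s.
ζ = (R/2)·√(C/L) = (6200/2)·√(6.16 nF/118 mH) = 0.708.
%OS = 100·exp(−πζ/√(1−ζ²)) = 4.28%.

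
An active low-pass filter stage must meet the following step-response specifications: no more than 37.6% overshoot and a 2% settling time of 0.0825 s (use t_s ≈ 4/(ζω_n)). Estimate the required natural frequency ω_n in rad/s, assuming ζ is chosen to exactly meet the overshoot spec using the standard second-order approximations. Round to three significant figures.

ζ = −ln(OS)/√(π² + (ln OS)²). With OS = 0.376, ln OS = −0.9782 and ζ = 0.9782/3.290 = 0.297.
From t_s ≈ 4/(ζω_n): ω_n = 4/(ζ·t_s) = 4/(0.297·0.0825) = 163 rad/s.

ω_n ≈ 163 rad/s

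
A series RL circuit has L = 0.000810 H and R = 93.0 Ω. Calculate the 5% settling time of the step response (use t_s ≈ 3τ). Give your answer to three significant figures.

τ = L/R = 0.000810/93.0 = 0.00000871 s.
t_s ≈ 3τ = 0.0000261 s.

t_s ≈ 0.0000261 s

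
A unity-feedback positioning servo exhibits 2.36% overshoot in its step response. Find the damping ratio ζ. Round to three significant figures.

ζ = −ln(OS)/√(π² + (ln OS)²). With OS = 0.0236, ln OS = −3.747 and ζ = 3.747/4.889 = 0.766.

ζ ≈ 0.766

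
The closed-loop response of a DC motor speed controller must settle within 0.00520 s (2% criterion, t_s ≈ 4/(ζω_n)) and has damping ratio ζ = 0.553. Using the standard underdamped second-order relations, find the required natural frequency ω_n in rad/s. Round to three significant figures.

ω_n ≈ 1390 rad/s

Rearranging t_s ≈ 4/(ζω_n) gives ω_n = 4/(ζ·t_s) = 4/(0.553 × 0.00520) = 1390 rad/s.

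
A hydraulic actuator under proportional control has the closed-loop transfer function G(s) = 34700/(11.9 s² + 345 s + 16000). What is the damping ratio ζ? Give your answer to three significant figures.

ζ ≈ 0.395

Dividing through by 11.9: denominator becomes s² + 28.99 s + 1345.
So ω_n = √1345 = 36.7 rad/s and ζ = 28.99/(2·36.7) = 0.395.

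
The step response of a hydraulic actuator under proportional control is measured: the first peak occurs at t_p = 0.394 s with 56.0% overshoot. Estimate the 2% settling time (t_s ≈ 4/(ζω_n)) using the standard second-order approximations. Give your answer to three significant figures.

The overshoot fixes ζ = −ln(OS)/√(π²+ln²(OS)) = 0.181.
t_p = π/ω_d ⇒ ω_d = 7.97 rad/s; then ω_n = ω_d/√(1−ζ²) = 8.11 rad/s.
t_s ≈ 4/(ζω_n) = 4/(0.181·8.11) = 2.72 s.

t_s ≈ 2.72 s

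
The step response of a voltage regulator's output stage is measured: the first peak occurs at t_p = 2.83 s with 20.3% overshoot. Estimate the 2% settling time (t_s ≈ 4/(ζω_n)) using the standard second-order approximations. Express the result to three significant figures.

ζ from %OS: ζ = |ln 0.203|/√(π²+ln²0.203) = 0.453.
t_p = π/ω_d ⇒ ω_d = 1.11 rad/s; then ω_n = ω_d/√(1−ζ²) = 1.24 rad/s.
t_s ≈ 4/(ζω_n) = 4/(0.453·1.24) = 7.10 s.

t_s ≈ 7.10 s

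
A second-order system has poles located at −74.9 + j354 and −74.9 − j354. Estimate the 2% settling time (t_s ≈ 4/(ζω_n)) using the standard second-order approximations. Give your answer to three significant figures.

For poles at −σ ± jω_d, ζω_n = σ = 74.9, so t_s ≈ 4/σ = 0.0534 s.

t_s ≈ 0.0534 s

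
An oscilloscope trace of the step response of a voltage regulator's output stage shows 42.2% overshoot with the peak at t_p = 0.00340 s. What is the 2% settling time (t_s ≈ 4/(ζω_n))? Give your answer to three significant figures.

ζ from %OS: ζ = |ln 0.422|/√(π²+ln²0.422) = 0.265.
t_p = π/ω_d ⇒ ω_d = 924 rad/s; then ω_n = ω_d/√(1−ζ²) = 958 rad/s.
t_s ≈ 4/(ζω_n) = 4/(0.265·958) = 0.0158 s.

t_s ≈ 0.0158 s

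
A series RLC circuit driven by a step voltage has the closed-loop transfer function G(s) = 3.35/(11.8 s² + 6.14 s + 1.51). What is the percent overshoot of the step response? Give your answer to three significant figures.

Dividing through by 11.8: denominator becomes s² + 0.5203 s + 0.1280.
So ω_n = √0.1280 = 0.358 rad/s and ζ = 0.5203/(2·0.358) = 0.727.
%OS = 100·exp(−πζ/√(1−ζ²)) = 3.58%.

%OS ≈ 3.58%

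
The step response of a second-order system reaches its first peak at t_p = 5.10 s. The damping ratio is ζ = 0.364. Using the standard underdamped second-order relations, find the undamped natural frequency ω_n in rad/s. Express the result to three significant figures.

Peak time t_p = π/ω_d, so ω_d = π/t_p = π/5.10 = 0.616 rad/s.
ω_n = ω_d/√(1−ζ²) = 0.616/√0.868 = 0.661 rad/s.

ω_n ≈ 0.661 rad/s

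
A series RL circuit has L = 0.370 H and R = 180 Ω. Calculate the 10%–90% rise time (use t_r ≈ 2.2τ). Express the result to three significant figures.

τ = L/R = 0.370/180 = 0.00206 s.
t_r ≈ 2.2τ = 0.00452 s.

t_r ≈ 0.00452 s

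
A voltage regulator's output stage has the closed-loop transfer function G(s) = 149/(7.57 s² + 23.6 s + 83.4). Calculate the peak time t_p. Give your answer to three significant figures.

Dividing through by 7.57: denominator becomes s² + 3.118 s + 11.02.
So ω_n = √11.02 = 3.32 rad/s and ζ = 3.118/(2·3.32) = 0.470.
ω_d = 3.32·√(1 − 0.470²) = 2.93 rad/s. t_p = π/ω_d = 1.07 s.

t_p ≈ 1.07 s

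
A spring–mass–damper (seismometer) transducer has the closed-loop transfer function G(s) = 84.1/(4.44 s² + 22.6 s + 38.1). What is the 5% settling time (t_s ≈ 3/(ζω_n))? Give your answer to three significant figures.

t_s ≈ 1.18 s

Dividing through by 4.44: denominator becomes s² + 5.090 s + 8.581.
So ω_n = √8.581 = 2.93 rad/s and ζ = 5.090/(2·2.93) = 0.869.
t_s ≈ 3/(ζω_n) = 1.18 s.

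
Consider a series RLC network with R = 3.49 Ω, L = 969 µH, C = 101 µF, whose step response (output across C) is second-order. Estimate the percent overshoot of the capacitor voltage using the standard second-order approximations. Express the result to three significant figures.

%OS ≈ 11.7%

For a series RLC circuit (capacitor voltage as output), ω_n = 1/√(LC) = 1/√(969 µH · 101 µF) = 3200 rad/s.
ζ = (R/2)·√(C/L) = (3.49/2)·√(101 µF/969 µH) = 0.563.
Overshoot: exp(−π·0.563/√(1−0.563²)) = 0.117, i.e. 11.7%.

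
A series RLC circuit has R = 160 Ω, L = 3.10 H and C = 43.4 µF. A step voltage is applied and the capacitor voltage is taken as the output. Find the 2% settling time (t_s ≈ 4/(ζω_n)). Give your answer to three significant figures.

t_s ≈ 0.155 s

For a series RLC circuit (capacitor voltage as output), ω_n = 1/√(LC) = 1/√(3.10 H · 43.4 µF) = 86.2 rad/s.
ζ = (R/2)·√(C/L) = (160/2)·√(43.4 µF/3.10 H) = 0.299.
t_s ≈ 4/(ζω_n) = 0.155 s.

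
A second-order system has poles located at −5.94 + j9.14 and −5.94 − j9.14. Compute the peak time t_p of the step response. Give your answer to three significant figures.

t_p ≈ 0.344 s

t_p = π/ω_d with ω_d = 9.14 (the imaginary part), so t_p = 0.344 s.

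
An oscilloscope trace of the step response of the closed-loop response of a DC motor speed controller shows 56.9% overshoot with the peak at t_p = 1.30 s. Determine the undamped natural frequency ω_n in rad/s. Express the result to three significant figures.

ω_n ≈ 2.46 rad/s

ζ from %OS: ζ = |ln 0.569|/√(π²+ln²0.569) = 0.177.
From t_p = π/ω_d, ω_d = π/1.30 = 2.42 rad/s, so ω_n = ω_d/√(1−ζ²) = 2.46 rad/s.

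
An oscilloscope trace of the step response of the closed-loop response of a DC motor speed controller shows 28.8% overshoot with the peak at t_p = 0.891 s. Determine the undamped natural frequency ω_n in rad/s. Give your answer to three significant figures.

ω_n ≈ 3.79 rad/s

From the overshoot, ζ = −ln(OS)/√(π²+ln²(OS)) = 0.368.
t_p = π/ω_d ⇒ ω_d = 3.53 rad/s; then ω_n = ω_d/√(1−ζ²) = 3.79 rad/s.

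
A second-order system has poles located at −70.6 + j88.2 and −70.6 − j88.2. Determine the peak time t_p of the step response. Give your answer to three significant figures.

t_p = π/ω_d with ω_d = 88.2 (the imaginary part), so t_p = 0.0356 s.

t_p ≈ 0.0356 s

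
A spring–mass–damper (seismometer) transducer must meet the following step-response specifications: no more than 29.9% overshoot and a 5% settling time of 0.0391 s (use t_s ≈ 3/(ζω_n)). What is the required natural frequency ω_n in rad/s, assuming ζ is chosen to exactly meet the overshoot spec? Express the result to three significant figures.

ω_n ≈ 214 rad/s

Inverting the overshoot relation: ζ = |ln 0.299|/√(π² + ln²0.299) = 0.359.
Then ω_n = 3/(ζ t_s) = 3/(0.359 × 0.0391) = 214 rad/s.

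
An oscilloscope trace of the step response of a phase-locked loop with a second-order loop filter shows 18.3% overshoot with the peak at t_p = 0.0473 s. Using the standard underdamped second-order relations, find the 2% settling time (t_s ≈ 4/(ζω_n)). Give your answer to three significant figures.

The overshoot fixes ζ = −ln(OS)/√(π²+ln²(OS)) = 0.476.
From t_p = π/ω_d, ω_d = π/0.0473 = 66.4 rad/s, so ω_n = ω_d/√(1−ζ²) = 75.5 rad/s.
t_s ≈ 4/(ζω_n) = 4/(0.476·75.5) = 0.111 s.

t_s ≈ 0.111 s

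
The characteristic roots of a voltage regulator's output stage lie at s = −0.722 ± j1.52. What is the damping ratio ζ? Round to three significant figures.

|pole| = ω_n = √(0.722² + 1.52²) = 1.68 rad/s; ζ = cos θ = σ/ω_n = 0.429.

ζ ≈ 0.429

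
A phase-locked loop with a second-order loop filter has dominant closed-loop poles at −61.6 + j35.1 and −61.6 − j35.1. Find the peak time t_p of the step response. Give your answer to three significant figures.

t_p = π/ω_d with ω_d = 35.1 (the imaginary part), so t_p = 0.0895 s.

t_p ≈ 0.0895 s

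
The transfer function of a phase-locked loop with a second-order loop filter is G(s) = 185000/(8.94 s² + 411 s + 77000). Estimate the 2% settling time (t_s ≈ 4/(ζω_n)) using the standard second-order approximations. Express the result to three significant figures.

Dividing through by 8.94: denominator becomes s² + 45.97 s + 8613.
So ω_n = √8613 = 92.8 rad/s and ζ = 45.97/(2·92.8) = 0.248.
t_s ≈ 4/(ζω_n) = 0.174 s.

t_s ≈ 0.174 s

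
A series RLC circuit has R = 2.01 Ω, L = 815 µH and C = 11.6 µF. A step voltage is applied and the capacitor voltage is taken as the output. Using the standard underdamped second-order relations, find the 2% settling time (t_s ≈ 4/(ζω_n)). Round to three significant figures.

For a series RLC circuit (capacitor voltage as output), ω_n = 1/√(LC) = 1/√(815 µH · 11.6 µF) = 10300 rad/s.
ζ = (R/2)·√(C/L) = (2.01/2)·√(11.6 µF/815 µH) = 0.120.
t_s ≈ 4/(ζω_n) = 0.00324 s.

t_s ≈ 0.00324 s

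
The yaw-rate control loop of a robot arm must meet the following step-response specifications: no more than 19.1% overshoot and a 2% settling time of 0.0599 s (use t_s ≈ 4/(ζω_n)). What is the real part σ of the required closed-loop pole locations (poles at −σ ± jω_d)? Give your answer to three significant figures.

σ ≈ 66.8

The settling-time spec alone fixes σ = ζω_n = 4/t_s = 4/0.0599 = 66.8.
(Overshoot then fixes ζ = 0.466 and hence ω_d = σ·√(1−ζ²)/ζ = 127 rad/s.)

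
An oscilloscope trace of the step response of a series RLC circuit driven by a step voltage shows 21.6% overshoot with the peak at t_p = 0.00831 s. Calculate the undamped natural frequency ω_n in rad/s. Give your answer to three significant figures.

ω_n ≈ 421 rad/s

ζ from %OS: ζ = |ln 0.216|/√(π²+ln²0.216) = 0.438.
t_p = π/ω_d ⇒ ω_d = 378 rad/s; then ω_n = ω_d/√(1−ζ²) = 421 rad/s.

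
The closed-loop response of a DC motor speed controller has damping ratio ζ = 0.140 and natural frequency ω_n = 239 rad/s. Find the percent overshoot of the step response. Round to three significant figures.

For an underdamped second-order system, %OS = 100·exp(−πζ/√(1−ζ²)).
πζ/√(1−ζ²) = π·0.140/√(1−0.0196) = 0.4442, so %OS = 100·e^(−0.4442) = 64.1%.

%OS ≈ 64.1%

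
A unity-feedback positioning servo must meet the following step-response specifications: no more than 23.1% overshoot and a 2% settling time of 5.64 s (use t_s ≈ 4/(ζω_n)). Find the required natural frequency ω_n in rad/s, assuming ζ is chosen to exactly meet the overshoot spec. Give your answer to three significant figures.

ω_n ≈ 1.68 rad/s

ζ = −ln(OS)/√(π² + (ln OS)²). With OS = 0.231, ln OS = −1.465 and ζ = 1.465/3.467 = 0.423.
From t_s ≈ 4/(ζω_n): ω_n = 4/(ζ·t_s) = 4/(0.423·5.64) = 1.68 rad/s.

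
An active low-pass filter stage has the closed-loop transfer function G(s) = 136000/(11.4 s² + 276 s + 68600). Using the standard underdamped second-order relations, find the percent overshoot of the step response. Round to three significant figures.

Dividing through by 11.4: denominator becomes s² + 24.21 s + 6018.
So ω_n = √6018 = 77.6 rad/s and ζ = 24.21/(2·77.6) = 0.156.
%OS = 100·exp(−πζ/√(1−ζ²)) = 60.9%.

%OS ≈ 60.9%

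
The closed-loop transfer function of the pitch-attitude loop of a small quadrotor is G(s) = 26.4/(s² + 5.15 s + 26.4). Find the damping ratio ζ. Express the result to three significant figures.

Matching coefficients with s² + 2ζω_n s + ω_n² gives ω_n² = 26.4 ⇒ ω_n = 5.14 rad/s, and ζ = 5.15/(2ω_n) = 0.501.

ζ ≈ 0.501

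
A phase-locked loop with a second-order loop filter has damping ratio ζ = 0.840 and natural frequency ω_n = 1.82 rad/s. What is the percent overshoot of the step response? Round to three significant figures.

%OS ≈ 0.772%

For an underdamped second-order system, %OS = 100·exp(−πζ/√(1−ζ²)).
πζ/√(1−ζ²) = π·0.840/√(1−0.706) = 4.864, so %OS = 100·e^(−4.864) = 0.772%.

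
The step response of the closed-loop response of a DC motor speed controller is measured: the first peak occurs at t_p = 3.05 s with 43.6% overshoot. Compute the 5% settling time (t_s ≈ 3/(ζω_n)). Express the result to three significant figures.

t_s ≈ 11.0 s

The overshoot fixes ζ = −ln(OS)/√(π²+ln²(OS)) = 0.255.
From t_p = π/ω_d, ω_d = π/3.05 = 1.03 rad/s, so ω_n = ω_d/√(1−ζ²) = 1.07 rad/s.
t_s ≈ 3/(ζω_n) = 3/(0.255·1.07) = 11.0 s.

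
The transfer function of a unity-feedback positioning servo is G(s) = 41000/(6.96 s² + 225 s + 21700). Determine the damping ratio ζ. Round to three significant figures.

ζ ≈ 0.289

Dividing through by 6.96: denominator becomes s² + 32.33 s + 3118.
So ω_n = √3118 = 55.8 rad/s and ζ = 32.33/(2·55.8) = 0.289.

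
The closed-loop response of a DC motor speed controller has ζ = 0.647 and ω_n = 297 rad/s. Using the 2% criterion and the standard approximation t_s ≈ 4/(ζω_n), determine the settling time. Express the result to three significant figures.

t_s ≈ 4/(ζω_n) = 4/(0.647 × 297) = 0.0208 s.

t_s ≈ 0.0208 s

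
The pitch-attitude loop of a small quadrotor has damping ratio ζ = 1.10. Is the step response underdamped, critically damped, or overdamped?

overdamped

Since ζ = 1.10 > 1, the system is overdamped.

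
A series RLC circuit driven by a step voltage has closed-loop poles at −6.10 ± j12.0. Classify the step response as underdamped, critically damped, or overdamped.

underdamped

Since the poles form a complex-conjugate pair with nonzero imaginary part, the response is underdamped.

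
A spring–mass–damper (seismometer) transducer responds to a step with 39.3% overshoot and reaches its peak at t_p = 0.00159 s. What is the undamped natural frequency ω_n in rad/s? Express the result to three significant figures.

ζ from %OS: ζ = |ln 0.393|/√(π²+ln²0.393) = 0.285.
t_p = π/ω_d ⇒ ω_d = 1980 rad/s; then ω_n = ω_d/√(1−ζ²) = 2060 rad/s.

ω_n ≈ 2060 rad/s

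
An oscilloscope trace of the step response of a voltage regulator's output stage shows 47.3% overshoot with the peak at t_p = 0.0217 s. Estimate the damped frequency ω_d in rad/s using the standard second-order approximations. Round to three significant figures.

t_p = π/ω_d, so ω_d = π/0.0217 = 145 rad/s.

ω_d ≈ 145 rad/s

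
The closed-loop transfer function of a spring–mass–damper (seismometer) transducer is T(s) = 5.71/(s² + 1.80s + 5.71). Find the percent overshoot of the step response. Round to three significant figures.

%OS ≈ 27.9%

Matching coefficients with s² + 2ζω_n s + ω_n² gives ω_n² = 5.71 ⇒ ω_n = 2.39 rad/s, and ζ = 1.80/(2ω_n) = 0.377.
Overshoot: exp(−π·0.377/√(1−0.377²)) = 0.279, i.e. 27.9%.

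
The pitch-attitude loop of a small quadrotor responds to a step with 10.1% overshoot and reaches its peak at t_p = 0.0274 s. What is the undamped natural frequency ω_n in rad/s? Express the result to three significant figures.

ω_n ≈ 142 rad/s

ζ from %OS: ζ = |ln 0.101|/√(π²+ln²0.101) = 0.589.
From t_p = π/ω_d, ω_d = π/0.0274 = 115 rad/s, so ω_n = ω_d/√(1−ζ²) = 142 rad/s.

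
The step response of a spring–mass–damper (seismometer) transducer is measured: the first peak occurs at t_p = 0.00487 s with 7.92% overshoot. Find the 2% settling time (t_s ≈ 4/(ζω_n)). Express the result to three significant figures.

t_s ≈ 0.00768 s

From the overshoot, ζ = −ln(OS)/√(π²+ln²(OS)) = 0.628.
From t_p = π/ω_d, ω_d = π/0.00487 = 645 rad/s, so ω_n = ω_d/√(1−ζ²) = 829 rad/s.
t_s ≈ 4/(ζω_n) = 4/(0.628·829) = 0.00768 s.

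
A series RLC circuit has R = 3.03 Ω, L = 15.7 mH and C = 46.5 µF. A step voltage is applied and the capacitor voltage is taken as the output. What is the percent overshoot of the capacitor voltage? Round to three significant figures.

%OS ≈ 77.1%

For a series RLC circuit (capacitor voltage as output), ω_n = 1/√(LC) = 1/√(15.7 mH · 46.5 µF) = 1170 rad/s.
ζ = (R/2)·√(C/L) = (3.03/2)·√(46.5 µF/15.7 mH) = 0.0824.
Overshoot: exp(−π·0.0824/√(1−0.0824²)) = 0.771, i.e. 77.1%.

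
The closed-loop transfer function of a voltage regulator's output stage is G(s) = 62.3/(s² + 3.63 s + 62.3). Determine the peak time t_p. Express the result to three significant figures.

Matching coefficients with s² + 2ζω_n s + ω_n² gives ω_n² = 62.3 ⇒ ω_n = 7.89 rad/s, and ζ = 3.63/(2ω_n) = 0.230.
ω_d = ω_n√(1−ζ²) = 7.68 rad/s. Then t_p = π/ω_d = 0.409 s.

t_p ≈ 0.409 s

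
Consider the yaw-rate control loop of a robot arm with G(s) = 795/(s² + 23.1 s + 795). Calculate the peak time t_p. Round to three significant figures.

ω_n = √795 = 28.2 rad/s; ζ = 23.1/(2·28.2) = 0.410.
ω_d = 28.2·√(1 − 0.410²) = 25.7 rad/s. Then t_p = π/ω_d = 0.122 s.

t_p ≈ 0.122 s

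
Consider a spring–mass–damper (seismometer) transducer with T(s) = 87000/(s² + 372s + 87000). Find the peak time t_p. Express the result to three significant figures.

t_p ≈ 0.0137 s

Matching coefficients with s² + 2ζω_n s + ω_n² gives ω_n² = 87000 ⇒ ω_n = 295 rad/s, and ζ = 372/(2ω_n) = 0.631.
The damped frequency ω_d = ω_n√(1−ζ²) = 229 rad/s. Then t_p = π/ω_d = 0.0137 s.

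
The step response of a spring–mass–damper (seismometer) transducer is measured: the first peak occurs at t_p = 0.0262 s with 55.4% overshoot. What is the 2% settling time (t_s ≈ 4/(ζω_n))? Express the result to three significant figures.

The overshoot fixes ζ = −ln(OS)/√(π²+ln²(OS)) = 0.185.
t_p = π/ω_d ⇒ ω_d = 120 rad/s; then ω_n = ω_d/√(1−ζ²) = 122 rad/s.
t_s ≈ 4/(ζω_n) = 4/(0.185·122) = 0.177 s.

t_s ≈ 0.177 s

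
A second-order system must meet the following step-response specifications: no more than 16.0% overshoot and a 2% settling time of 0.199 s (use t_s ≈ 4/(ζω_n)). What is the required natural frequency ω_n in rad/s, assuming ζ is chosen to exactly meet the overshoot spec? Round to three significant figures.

ω_n ≈ 39.9 rad/s

ζ = −ln(OS)/√(π² + (ln OS)²). With OS = 0.160, ln OS = −1.833 and ζ = 1.833/3.637 = 0.504.
Then ω_n = 4/(ζ t_s) = 4/(0.504 × 0.199) = 39.9 rad/s.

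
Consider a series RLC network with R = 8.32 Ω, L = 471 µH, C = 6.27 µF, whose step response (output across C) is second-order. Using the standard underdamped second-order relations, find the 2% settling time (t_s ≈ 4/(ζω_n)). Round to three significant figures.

t_s ≈ 0.000453 s

For a series RLC circuit (capacitor voltage as output), ω_n = 1/√(LC) = 1/√(471 µH · 6.27 µF) = 18400 rad/s.
ζ = (R/2)·√(C/L) = (8.32/2)·√(6.27 µF/471 µH) = 0.480.
t_s ≈ 4/(ζω_n) = 0.000453 s.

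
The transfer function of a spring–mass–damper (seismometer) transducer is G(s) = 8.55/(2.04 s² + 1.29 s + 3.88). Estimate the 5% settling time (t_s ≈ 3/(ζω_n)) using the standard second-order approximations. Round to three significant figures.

Dividing through by 2.04: denominator becomes s² + 0.6324 s + 1.902.
So ω_n = √1.902 = 1.38 rad/s and ζ = 0.6324/(2·1.38) = 0.229.
t_s ≈ 3/(ζω_n) = 9.49 s.

t_s ≈ 9.49 s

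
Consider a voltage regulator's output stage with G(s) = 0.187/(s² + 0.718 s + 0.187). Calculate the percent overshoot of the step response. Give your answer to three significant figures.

%OS ≈ 0.930%

Comparing the denominator to s² + 2ζω_n s + ω_n²: ω_n = √0.187 = 0.432 rad/s, and 2ζω_n = 0.718 so ζ = 0.718/(2·0.432) = 0.830.
%OS = 100·exp(−πζ/√(1−ζ²)) = 0.930%.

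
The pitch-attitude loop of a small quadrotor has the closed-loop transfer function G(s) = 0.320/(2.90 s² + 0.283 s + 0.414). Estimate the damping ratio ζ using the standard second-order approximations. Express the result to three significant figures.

Dividing through by 2.90: denominator becomes s² + 0.09759 s + 0.1428.
So ω_n = √0.1428 = 0.378 rad/s and ζ = 0.09759/(2·0.378) = 0.129.

ζ ≈ 0.129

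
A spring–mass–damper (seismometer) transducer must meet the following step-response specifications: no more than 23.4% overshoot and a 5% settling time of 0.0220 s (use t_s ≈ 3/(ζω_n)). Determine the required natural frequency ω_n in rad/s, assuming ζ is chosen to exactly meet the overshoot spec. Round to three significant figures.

ω_n ≈ 325 rad/s

ζ = −ln(OS)/√(π² + (ln OS)²). With OS = 0.234, ln OS = −1.452 and ζ = 1.452/3.461 = 0.420.
Then ω_n = 3/(ζ t_s) = 3/(0.420 × 0.0220) = 325 rad/s.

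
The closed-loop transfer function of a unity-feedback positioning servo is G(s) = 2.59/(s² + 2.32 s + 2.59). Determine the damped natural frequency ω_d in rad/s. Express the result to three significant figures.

Comparing the denominator to s² + 2ζω_n s + ω_n²: ω_n = √2.59 = 1.61 rad/s, and 2ζω_n = 2.32 so ζ = 2.32/(2·1.61) = 0.721.
ω_d = 1.61·√(1 − 0.721²) = 1.12 rad/s.

ω_d ≈ 1.12 rad/s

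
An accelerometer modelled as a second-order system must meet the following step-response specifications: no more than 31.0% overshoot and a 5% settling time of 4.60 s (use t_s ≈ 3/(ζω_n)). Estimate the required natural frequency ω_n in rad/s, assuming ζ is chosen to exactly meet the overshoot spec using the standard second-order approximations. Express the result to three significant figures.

ω_n ≈ 1.87 rad/s

From %OS = 100·exp(−πζ/√(1−ζ²)), invert to get ζ = −ln(OS)/√(π² + ln²(OS)) with OS = 0.310.
−ln 0.310 = 1.171, so ζ = 1.171/√(π² + 1.372) = 0.349.
Then ω_n = 3/(ζ t_s) = 3/(0.349 × 4.60) = 1.87 rad/s.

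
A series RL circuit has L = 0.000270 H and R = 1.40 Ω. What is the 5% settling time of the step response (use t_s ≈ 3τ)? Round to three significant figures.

t_s ≈ 0.000579 s

τ = L/R = 0.000270/1.40 = 0.000193 s.
t_s ≈ 3τ = 0.000579 s.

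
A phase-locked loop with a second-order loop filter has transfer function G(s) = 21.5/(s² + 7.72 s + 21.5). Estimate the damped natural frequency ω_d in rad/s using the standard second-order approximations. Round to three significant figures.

ω_d ≈ 2.57 rad/s

ω_n = √21.5 = 4.64 rad/s; ζ = 7.72/(2·4.64) = 0.832.
The damped frequency ω_d = ω_n√(1−ζ²) = 2.57 rad/s.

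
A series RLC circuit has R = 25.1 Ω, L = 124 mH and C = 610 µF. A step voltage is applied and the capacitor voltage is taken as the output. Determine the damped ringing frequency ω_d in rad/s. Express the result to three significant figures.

ω_d ≈ 54.6 rad/s

For a series RLC circuit (capacitor voltage as output), ω_n = 1/√(LC) = 1/√(124 mH · 610 µF) = 115 rad/s.
ζ = (R/2)·√(C/L) = (25.1/2)·√(610 µF/124 mH) = 0.880.
ω_d = 115·√(1 − 0.880²) = 54.6 rad/s.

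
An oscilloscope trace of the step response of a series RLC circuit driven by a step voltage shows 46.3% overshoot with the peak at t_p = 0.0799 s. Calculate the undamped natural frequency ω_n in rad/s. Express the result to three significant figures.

ζ from %OS: ζ = |ln 0.463|/√(π²+ln²0.463) = 0.238.
t_p = π/ω_d ⇒ ω_d = 39.3 rad/s; then ω_n = ω_d/√(1−ζ²) = 40.5 rad/s.

ω_n ≈ 40.5 rad/s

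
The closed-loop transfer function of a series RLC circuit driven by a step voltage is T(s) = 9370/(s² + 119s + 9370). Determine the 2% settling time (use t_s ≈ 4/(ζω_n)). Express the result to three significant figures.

t_s ≈ 0.0672 s

ω_n = √9370 = 96.8 rad/s; ζ = 119/(2·96.8) = 0.615.
t_s ≈ 4/(ζω_n) = 4/(0.615·96.8) = 0.0672 s.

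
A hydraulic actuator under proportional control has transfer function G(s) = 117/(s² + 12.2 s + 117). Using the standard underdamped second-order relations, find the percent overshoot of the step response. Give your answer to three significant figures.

Comparing the denominator to s² + 2ζω_n s + ω_n²: ω_n = √117 = 10.8 rad/s, and 2ζω_n = 12.2 so ζ = 12.2/(2·10.8) = 0.564.
%OS = 100 e^{−πζ/√(1−ζ²)} with ζ = 0.564 gives 11.7%.

%OS ≈ 11.7%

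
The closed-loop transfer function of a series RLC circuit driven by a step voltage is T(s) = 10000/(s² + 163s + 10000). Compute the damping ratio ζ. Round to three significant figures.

ζ ≈ 0.815

Comparing the denominator to s² + 2ζω_n s + ω_n²: ω_n = √10000 = 100 rad/s, and 2ζω_n = 163 so ζ = 163/(2·100) = 0.815.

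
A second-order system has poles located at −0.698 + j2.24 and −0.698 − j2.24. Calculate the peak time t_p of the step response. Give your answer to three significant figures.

t_p = π/ω_d with ω_d = 2.24 (the imaginary part), so t_p = 1.40 s.

t_p ≈ 1.40 s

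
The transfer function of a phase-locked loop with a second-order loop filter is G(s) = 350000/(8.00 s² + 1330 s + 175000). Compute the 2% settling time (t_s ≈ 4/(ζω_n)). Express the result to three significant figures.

Dividing through by 8.00: denominator becomes s² + 166.2 s + 21880.
So ω_n = √21880 = 148 rad/s and ζ = 166.2/(2·148) = 0.562.
t_s ≈ 4/(ζω_n) = 0.0481 s.

t_s ≈ 0.0481 s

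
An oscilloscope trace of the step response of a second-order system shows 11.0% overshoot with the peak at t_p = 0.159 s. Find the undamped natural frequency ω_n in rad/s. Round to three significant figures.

ζ from %OS: ζ = |ln 0.110|/√(π²+ln²0.110) = 0.575.
t_p = π/ω_d ⇒ ω_d = 19.8 rad/s; then ω_n = ω_d/√(1−ζ²) = 24.1 rad/s.

ω_n ≈ 24.1 rad/s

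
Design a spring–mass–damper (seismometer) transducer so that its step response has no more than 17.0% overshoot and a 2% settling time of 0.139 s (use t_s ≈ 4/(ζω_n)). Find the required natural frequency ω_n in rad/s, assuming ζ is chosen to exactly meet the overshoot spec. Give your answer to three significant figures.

ω_n ≈ 58.6 rad/s

Inverting the overshoot relation: ζ = |ln 0.170|/√(π² + ln²0.170) = 0.491.
From t_s ≈ 4/(ζω_n): ω_n = 4/(ζ·t_s) = 4/(0.491·0.139) = 58.6 rad/s.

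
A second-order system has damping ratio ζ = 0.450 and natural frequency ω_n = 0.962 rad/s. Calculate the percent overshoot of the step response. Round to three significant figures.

%OS ≈ 20.5%

For an underdamped second-order system, %OS = 100·exp(−πζ/√(1−ζ²)).
πζ/√(1−ζ²) = π·0.450/√(1−0.203) = 1.583, so %OS = 100·e^(−1.583) = 20.5%.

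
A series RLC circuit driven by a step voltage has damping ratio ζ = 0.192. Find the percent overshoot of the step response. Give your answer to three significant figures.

%OS ≈ 54.1%

For an underdamped second-order system, %OS = 100·exp(−πζ/√(1−ζ²)).
πζ/√(1−ζ²) = π·0.192/√(1−0.0369) = 0.6146, so %OS = 100·e^(−0.6146) = 54.1%.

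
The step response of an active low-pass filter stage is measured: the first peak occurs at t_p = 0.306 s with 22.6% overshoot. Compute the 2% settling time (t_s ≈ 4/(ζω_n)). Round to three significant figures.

t_s ≈ 0.823 s

ζ from %OS: ζ = |ln 0.226|/√(π²+ln²0.226) = 0.428.
t_p = π/ω_d ⇒ ω_d = 10.3 rad/s; then ω_n = ω_d/√(1−ζ²) = 11.4 rad/s.
t_s ≈ 4/(ζω_n) = 4/(0.428·11.4) = 0.823 s.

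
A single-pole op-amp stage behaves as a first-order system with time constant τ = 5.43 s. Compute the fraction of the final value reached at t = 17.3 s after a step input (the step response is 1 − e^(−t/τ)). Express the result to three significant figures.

y(t)/y_∞ = 1 − e^(−t/τ) = 1 − e^(−17.3/5.43) = 1 − e^(−3.19) = 0.959.

y/y_∞ ≈ 0.959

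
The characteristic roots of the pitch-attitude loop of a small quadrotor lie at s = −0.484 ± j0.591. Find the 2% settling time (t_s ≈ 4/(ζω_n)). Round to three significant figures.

t_s ≈ 8.26 s

For poles at −σ ± jω_d, ζω_n = σ = 0.484, so t_s ≈ 4/σ = 8.26 s.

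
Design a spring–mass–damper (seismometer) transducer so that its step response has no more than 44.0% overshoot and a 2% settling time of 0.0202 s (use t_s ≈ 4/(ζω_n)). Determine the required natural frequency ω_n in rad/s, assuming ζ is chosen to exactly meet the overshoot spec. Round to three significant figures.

ω_n ≈ 783 rad/s

From %OS = 100·exp(−πζ/√(1−ζ²)), invert to get ζ = −ln(OS)/√(π² + ln²(OS)) with OS = 0.440.
−ln 0.440 = 0.8210, so ζ = 0.8210/√(π² + 0.6740) = 0.253.
Then ω_n = 4/(ζ t_s) = 4/(0.253 × 0.0202) = 783 rad/s.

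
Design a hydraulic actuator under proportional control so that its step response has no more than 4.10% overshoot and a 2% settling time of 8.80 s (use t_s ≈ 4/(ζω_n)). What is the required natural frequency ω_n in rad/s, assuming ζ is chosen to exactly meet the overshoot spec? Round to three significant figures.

From %OS = 100·exp(−πζ/√(1−ζ²)), invert to get ζ = −ln(OS)/√(π² + ln²(OS)) with OS = 0.0410.
−ln 0.0410 = 3.194, so ζ = 3.194/√(π² + 10.20) = 0.713.
Then ω_n = 4/(ζ t_s) = 4/(0.713 × 8.80) = 0.638 rad/s.

ω_n ≈ 0.638 rad/s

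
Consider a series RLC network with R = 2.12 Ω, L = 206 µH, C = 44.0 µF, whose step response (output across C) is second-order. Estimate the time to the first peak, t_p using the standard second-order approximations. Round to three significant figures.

For a series RLC circuit (capacitor voltage as output), ω_n = 1/√(LC) = 1/√(206 µH · 44.0 µF) = 10500 rad/s.
ζ = (R/2)·√(C/L) = (2.12/2)·√(44.0 µF/206 µH) = 0.490.
ω_d = 10500·√(1 − 0.490²) = 9160 rad/s. t_p = π/ω_d = 0.000343 s.

t_p ≈ 0.000343 s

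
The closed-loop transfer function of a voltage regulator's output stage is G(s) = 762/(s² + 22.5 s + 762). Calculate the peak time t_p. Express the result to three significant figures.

ω_n = √762 = 27.6 rad/s; ζ = 22.5/(2·27.6) = 0.408.
The damped frequency ω_d = ω_n√(1−ζ²) = 25.2 rad/s. Then t_p = π/ω_d = 0.125 s.

t_p ≈ 0.125 s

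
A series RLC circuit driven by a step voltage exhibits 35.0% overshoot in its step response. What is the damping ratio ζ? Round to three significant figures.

From %OS = 100·exp(−πζ/√(1−ζ²)), invert to get ζ = −ln(OS)/√(π² + ln²(OS)) with OS = 0.350.
−ln 0.350 = 1.050, so ζ = 1.050/√(π² + 1.102) = 0.317.

ζ ≈ 0.317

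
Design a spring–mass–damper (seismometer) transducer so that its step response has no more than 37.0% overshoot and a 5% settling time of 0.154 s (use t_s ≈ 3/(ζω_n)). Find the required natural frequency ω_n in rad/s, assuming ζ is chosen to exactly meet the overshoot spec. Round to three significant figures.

ω_n ≈ 64.6 rad/s

Inverting the overshoot relation: ζ = |ln 0.370|/√(π² + ln²0.370) = 0.302.
From t_s ≈ 3/(ζω_n): ω_n = 3/(ζ·t_s) = 3/(0.302·0.154) = 64.6 rad/s.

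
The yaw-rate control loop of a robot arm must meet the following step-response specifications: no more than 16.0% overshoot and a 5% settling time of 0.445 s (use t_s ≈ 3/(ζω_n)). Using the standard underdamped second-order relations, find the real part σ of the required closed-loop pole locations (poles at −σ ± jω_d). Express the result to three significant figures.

The settling-time spec alone fixes σ = ζω_n = 3/t_s = 3/0.445 = 6.74.
(Overshoot then fixes ζ = 0.504 and hence ω_d = σ·√(1−ζ²)/ζ = 11.6 rad/s.)

σ ≈ 6.74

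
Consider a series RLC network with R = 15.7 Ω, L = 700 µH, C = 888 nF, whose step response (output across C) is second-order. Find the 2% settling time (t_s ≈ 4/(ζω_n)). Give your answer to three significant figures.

t_s ≈ 0.000357 s

For a series RLC circuit (capacitor voltage as output), ω_n = 1/√(LC) = 1/√(700 µH · 888 nF) = 40100 rad/s.
ζ = (R/2)·√(C/L) = (15.7/2)·√(888 nF/700 µH) = 0.280.
t_s ≈ 4/(ζω_n) = 0.000357 s.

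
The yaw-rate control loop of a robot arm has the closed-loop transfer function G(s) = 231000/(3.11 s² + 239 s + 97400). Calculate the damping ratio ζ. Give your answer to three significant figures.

Dividing through by 3.11: denominator becomes s² + 76.85 s + 31320.
So ω_n = √31320 = 177 rad/s and ζ = 76.85/(2·177) = 0.217.

ζ ≈ 0.217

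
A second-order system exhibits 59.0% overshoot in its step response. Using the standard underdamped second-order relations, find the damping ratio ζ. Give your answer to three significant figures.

ζ ≈ 0.166

ζ = −ln(OS)/√(π² + (ln OS)²). With OS = 0.590, ln OS = −0.5276 and ζ = 0.5276/3.186 = 0.166.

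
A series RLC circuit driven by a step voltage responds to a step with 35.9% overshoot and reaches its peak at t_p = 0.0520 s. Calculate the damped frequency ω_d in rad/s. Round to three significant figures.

t_p = π/ω_d, so ω_d = π/0.0520 = 60.4 rad/s.

ω_d ≈ 60.4 rad/s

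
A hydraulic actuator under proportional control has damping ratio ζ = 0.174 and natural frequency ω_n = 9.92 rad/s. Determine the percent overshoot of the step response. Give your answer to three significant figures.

%OS ≈ 57.4%

For an underdamped second-order system, %OS = 100·exp(−πζ/√(1−ζ²)).
πζ/√(1−ζ²) = π·0.174/√(1−0.0303) = 0.5551, so %OS = 100·e^(−0.5551) = 57.4%.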